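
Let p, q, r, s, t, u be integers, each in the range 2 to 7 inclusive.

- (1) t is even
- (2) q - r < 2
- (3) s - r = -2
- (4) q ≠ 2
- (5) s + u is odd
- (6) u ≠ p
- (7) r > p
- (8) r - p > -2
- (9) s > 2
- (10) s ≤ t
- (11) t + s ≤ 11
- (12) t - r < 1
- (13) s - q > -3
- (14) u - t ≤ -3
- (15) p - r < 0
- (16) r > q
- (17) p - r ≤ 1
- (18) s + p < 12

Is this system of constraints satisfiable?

Satisfiable

Take p = 6, q = 6, r = 7, s = 5, t = 6, u = 2. Then constraint 2: q - r = -1; constraint 3: s - r = -2, and every other listed constraint is also met.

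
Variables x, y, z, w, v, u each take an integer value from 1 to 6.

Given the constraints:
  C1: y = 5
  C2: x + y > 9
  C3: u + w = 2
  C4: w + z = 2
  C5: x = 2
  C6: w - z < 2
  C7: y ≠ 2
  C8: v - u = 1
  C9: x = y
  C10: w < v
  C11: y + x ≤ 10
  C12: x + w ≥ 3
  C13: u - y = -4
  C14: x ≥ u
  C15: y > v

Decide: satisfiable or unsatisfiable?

Constraint 5 fixes x = 2 and constraint 1 fixes y = 5, but constraint 9 requires x = y. Since 2 ≠ 5, contradiction.

Unsatisfiable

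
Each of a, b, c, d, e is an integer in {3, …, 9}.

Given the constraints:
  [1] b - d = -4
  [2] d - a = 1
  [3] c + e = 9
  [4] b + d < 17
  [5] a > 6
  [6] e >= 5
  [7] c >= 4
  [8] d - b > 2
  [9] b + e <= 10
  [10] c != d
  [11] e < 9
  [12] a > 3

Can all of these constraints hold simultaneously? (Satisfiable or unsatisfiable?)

Satisfiable

Try a = 8, b = 5, c = 4, d = 9, e = 5.
Check constraint 1: b - d = -4; constraint 2: d - a = 1. The remaining constraints are straightforward to verify.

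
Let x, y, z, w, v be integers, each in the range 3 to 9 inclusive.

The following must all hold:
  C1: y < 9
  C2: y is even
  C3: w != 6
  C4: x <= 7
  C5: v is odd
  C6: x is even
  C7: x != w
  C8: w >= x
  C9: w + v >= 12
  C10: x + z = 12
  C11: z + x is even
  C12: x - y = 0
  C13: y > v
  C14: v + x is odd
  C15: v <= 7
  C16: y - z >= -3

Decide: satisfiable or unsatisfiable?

Satisfiable

Setting (x, y, z, w, v) = (6, 6, 6, 9, 3) satisfies everything: constraint 9: w + v = 12; constraint 10: x + z = 12, and the others follow.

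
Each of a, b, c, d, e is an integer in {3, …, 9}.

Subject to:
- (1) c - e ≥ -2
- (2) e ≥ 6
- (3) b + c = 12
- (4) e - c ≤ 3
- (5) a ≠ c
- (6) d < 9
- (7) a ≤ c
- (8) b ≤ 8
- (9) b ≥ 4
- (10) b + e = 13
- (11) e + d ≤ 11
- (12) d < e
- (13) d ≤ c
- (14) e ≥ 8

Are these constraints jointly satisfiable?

Satisfiable

The assignment a = 3, b = 5, c = 7, d = 3, e = 8 works:
  constraint 1 holds since c - e = -1.
  constraint 3 holds since b + c = 12.
  constraint 4 holds since e - c = 1.
The rest check out directly.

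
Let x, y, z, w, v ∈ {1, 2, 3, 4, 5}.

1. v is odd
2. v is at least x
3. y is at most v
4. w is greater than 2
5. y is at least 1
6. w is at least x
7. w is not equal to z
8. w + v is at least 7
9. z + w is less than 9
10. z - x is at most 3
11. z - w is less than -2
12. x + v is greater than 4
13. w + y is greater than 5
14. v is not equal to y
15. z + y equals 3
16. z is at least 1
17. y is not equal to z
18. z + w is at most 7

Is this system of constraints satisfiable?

Satisfiable

The assignment x = 2, y = 1, z = 2, w = 5, v = 5 works:
  constraint 8 holds since w + v = 10.
  constraint 9 holds since z + w = 7.
The rest check out directly.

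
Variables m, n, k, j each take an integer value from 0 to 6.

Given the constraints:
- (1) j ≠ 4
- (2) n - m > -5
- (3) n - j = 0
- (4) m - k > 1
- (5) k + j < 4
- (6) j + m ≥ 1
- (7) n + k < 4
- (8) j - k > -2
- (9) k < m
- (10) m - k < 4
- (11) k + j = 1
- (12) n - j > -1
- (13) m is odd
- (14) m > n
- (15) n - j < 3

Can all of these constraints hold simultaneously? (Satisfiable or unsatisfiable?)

Take m = 3, n = 0, k = 1, j = 0. Then constraint 2: n - m = -3; constraint 3: n - j = 0, and every other listed constraint is also met.

Satisfiable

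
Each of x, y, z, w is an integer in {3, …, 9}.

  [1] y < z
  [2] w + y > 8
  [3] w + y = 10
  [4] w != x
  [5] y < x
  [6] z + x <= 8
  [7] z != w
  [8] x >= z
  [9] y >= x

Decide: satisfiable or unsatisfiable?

Unsatisfiable

Constraints 1, 8, and 9 give z ≤ x, x ≤ y, y < z. Chaining: z ≤ x ≤ y < z, which forces z < z — impossible.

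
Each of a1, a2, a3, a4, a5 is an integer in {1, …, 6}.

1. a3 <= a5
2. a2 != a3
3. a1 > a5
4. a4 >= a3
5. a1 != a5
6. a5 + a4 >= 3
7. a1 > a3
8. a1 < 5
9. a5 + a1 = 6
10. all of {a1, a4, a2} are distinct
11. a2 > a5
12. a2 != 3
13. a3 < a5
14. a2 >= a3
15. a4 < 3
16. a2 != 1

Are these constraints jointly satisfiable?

Setting (a1, a2, a3, a4, a5) = (4, 5, 1, 1, 2) satisfies everything: constraint 6: a5 + a4 = 3; constraint 9: a5 + a1 = 6; constraint 10: values 4, 1, 5 are distinct, and the others follow.

Satisfiable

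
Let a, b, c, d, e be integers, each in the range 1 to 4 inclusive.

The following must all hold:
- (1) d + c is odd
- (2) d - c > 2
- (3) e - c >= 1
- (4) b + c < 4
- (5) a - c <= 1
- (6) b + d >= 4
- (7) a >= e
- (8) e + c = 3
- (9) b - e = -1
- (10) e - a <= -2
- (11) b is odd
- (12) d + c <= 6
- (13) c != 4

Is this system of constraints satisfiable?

Constraints 3, 5, and 10 give e − c ≥ 1, c − a ≥ -1, a − e ≥ 2.
Adding all 3 inequalities: the left sides telescope to 0, and the right sides sum to 1 + (-1) + 2 = 2. So 0 ≥ 2, which is false.

Unsatisfiable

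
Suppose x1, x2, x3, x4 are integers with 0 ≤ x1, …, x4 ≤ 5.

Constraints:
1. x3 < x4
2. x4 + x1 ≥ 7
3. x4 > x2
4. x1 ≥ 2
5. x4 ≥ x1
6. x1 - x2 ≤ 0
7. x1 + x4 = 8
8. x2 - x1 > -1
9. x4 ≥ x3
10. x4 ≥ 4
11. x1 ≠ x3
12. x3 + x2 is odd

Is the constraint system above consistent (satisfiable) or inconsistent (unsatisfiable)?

Satisfiable

One satisfying assignment is x1 = 3, x2 = 4, x3 = 1, x4 = 5.
For the less obvious constraints — constraint 2: x4 + x1 = 8; constraint 6: x1 - x2 = -1 — and the others hold by inspection.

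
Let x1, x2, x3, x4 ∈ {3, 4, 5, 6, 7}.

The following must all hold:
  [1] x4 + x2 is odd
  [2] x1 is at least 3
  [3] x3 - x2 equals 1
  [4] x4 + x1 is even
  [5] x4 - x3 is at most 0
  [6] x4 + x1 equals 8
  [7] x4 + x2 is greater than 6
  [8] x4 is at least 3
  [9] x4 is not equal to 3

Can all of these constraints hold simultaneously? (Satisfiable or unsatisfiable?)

Satisfiable

Setting (x1, x2, x3, x4) = (4, 5, 6, 4) satisfies everything: constraint 3: x3 - x2 = 1; constraint 5: x4 - x3 = -2; constraint 6: x4 + x1 = 8, and the others follow.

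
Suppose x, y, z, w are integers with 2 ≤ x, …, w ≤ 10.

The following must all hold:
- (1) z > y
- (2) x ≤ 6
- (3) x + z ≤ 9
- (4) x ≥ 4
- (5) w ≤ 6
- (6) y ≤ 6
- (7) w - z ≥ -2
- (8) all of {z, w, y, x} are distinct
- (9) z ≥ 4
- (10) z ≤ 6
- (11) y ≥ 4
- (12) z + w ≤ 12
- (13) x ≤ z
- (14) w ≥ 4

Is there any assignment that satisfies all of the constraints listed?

Constraints 2, 4, 5, 6, 9, 10, 11, and 14 confine each of z, w, y, x to the 3 values {4, …, 6}.
Constraint 8 requires all 4 of them to be distinct, but only 3 values are available — impossible by the pigeonhole principle.

Unsatisfiable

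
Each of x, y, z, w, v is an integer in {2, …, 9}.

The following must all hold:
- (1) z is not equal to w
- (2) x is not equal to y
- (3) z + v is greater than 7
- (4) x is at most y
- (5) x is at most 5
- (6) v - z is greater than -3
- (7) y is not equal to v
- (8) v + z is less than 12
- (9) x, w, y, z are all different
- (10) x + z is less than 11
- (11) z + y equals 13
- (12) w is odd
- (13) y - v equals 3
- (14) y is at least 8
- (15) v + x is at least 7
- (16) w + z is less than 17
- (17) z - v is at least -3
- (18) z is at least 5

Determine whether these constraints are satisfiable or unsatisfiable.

Satisfiable

Try x = 4, y = 8, z = 5, w = 9, v = 5.
Check constraint 3: z + v = 10; constraint 6: v - z = 0; constraint 8: v + z = 10. The remaining constraints are straightforward to verify.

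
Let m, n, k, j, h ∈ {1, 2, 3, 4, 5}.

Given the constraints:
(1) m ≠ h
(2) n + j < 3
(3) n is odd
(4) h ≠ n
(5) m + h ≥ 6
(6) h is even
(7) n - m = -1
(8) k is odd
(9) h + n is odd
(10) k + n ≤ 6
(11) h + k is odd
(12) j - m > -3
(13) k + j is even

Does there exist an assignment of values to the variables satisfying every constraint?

Take m = 2, n = 1, k = 3, j = 1, h = 4. Then constraint 2: n + j = 2; constraint 5: m + h = 6, and every other listed constraint is also met.

Satisfiable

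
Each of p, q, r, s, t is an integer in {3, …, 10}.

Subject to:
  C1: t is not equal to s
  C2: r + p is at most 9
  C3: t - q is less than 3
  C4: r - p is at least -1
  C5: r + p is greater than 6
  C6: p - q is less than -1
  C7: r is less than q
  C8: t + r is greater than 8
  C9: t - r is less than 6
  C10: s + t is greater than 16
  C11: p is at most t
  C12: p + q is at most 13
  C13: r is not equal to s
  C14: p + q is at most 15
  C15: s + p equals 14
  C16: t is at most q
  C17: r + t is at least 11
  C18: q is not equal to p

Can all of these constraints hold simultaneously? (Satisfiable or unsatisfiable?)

The assignment p = 4, q = 8, r = 3, s = 10, t = 8 works:
  constraint 2 holds since r + p = 7.
  constraint 3 holds since t - q = 0.
  constraint 4 holds since r - p = -1.
The rest check out directly.

Satisfiable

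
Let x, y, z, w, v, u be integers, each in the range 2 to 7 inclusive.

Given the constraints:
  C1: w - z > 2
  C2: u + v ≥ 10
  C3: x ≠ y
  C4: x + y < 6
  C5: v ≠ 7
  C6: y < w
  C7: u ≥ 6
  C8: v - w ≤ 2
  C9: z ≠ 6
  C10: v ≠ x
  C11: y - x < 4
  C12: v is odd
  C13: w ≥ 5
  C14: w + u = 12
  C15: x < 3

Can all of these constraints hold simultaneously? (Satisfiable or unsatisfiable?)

Satisfiable

One satisfying assignment is x = 2, y = 3, z = 3, w = 6, v = 5, u = 6.
For the less obvious constraints — constraint 1: w - z = 3; constraint 2: u + v = 11; constraint 4: x + y = 5 — and the others hold by inspection.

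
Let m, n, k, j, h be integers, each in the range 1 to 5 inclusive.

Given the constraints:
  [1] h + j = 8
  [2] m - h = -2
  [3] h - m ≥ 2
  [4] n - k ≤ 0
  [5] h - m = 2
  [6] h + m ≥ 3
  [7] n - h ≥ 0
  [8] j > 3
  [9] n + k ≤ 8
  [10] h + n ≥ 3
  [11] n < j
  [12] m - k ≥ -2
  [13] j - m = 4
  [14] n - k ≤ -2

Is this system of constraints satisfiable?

Unsatisfiable

Constraints 3, 7, 12, and 14 give n − h ≥ 0, h − m ≥ 2, m − k ≥ -2, k − n ≥ 2.
Adding all 4 inequalities: the left sides telescope to 0, and the right sides sum to 0 + 2 + (-2) + 2 = 2. So 0 ≥ 2, which is false.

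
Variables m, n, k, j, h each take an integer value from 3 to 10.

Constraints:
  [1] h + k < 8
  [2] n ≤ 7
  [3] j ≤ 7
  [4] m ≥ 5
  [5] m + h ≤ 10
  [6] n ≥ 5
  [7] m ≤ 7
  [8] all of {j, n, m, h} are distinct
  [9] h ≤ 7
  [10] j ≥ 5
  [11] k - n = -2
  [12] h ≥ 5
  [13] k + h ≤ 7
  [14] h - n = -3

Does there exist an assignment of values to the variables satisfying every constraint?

Unsatisfiable

Constraints 2, 3, 4, 6, 7, 9, 10, and 12 confine each of j, n, m, h to the 3 values {5, …, 7}.
Constraint 8 requires all 4 of them to be distinct, but only 3 values are available — impossible by the pigeonhole principle.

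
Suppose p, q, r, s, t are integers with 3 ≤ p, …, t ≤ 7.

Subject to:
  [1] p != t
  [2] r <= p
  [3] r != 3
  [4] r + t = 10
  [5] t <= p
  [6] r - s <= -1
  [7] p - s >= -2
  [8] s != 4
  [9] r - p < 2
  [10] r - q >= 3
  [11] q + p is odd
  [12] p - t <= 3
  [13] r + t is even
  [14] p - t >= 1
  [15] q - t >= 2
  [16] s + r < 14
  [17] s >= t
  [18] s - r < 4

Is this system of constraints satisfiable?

Unsatisfiable

Constraints 6, 7, 10, 12, and 15 give q − t ≥ 2, t − p ≥ -3, p − s ≥ -2, s − r ≥ 1, r − q ≥ 3.
Adding all 5 inequalities: the left sides telescope to 0, and the right sides sum to 2 + (-3) + (-2) + 1 + 3 = 1. So 0 ≥ 1, which is false.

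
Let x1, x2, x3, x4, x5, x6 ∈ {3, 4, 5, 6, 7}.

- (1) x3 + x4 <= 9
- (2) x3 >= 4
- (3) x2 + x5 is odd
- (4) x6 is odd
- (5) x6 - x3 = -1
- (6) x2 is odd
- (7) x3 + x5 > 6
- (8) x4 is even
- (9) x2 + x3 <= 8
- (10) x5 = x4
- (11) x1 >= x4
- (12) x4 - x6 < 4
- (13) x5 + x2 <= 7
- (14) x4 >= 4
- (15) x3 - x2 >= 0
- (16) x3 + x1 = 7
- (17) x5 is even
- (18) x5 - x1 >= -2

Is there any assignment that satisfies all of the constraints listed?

From constraint 2: x3 ≥ 4. From constraints 11 and 14: x1 ≥ x4 ≥ 4. Hence x3 + x1 ≥ 8. But constraint 16 requires x3 + x1 = 7, and 7 < 8. Contradiction.

Unsatisfiable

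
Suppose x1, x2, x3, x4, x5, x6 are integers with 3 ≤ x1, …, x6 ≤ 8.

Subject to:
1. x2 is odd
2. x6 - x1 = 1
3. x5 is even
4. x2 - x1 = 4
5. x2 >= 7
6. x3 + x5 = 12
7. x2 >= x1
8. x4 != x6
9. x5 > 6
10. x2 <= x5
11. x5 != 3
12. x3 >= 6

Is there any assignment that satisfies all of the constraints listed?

From constraint 12: x3 ≥ 6. From constraints 5 and 10: x5 ≥ x2 ≥ 7. Hence x3 + x5 ≥ 13. But constraint 6 requires x3 + x5 = 12, and 12 < 13. Contradiction.

Unsatisfiable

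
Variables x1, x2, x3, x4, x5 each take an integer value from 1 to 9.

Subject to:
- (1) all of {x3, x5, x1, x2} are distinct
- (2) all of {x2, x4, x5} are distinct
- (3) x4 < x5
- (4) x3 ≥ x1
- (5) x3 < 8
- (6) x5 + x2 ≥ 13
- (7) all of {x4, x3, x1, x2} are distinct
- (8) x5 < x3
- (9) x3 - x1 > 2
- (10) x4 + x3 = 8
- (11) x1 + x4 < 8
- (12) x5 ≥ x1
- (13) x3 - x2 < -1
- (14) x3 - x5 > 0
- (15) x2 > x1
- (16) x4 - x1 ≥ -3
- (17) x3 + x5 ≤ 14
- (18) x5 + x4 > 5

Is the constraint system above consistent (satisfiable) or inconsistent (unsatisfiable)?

Try x1 = 4, x2 = 9, x3 = 7, x4 = 1, x5 = 6.
Check constraint 6: x5 + x2 = 15; constraint 9: x3 - x1 = 3; constraint 10: x4 + x3 = 8. The remaining constraints are straightforward to verify.

Satisfiable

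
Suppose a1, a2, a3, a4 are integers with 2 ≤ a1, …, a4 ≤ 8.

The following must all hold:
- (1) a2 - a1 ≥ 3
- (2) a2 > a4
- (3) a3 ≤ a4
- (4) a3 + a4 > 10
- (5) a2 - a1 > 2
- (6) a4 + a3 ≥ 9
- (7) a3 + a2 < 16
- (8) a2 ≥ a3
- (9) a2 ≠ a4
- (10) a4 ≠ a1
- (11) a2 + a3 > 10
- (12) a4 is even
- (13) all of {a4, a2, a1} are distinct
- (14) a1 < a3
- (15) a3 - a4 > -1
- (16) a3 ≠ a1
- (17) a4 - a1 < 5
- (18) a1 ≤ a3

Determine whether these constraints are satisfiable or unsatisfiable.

Setting (a1, a2, a3, a4) = (3, 7, 6, 6) satisfies everything: constraint 1: a2 - a1 = 4; constraint 4: a3 + a4 = 12, and the others follow.

Satisfiable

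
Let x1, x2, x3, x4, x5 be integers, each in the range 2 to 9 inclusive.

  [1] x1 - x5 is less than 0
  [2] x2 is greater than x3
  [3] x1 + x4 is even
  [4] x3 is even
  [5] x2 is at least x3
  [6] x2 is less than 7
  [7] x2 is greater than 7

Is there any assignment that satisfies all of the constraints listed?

From constraint 7: x2 ≥ 8. From constraint 6: x2 ≤ 6. But 6 < 8, so no value of x2 works.

Unsatisfiable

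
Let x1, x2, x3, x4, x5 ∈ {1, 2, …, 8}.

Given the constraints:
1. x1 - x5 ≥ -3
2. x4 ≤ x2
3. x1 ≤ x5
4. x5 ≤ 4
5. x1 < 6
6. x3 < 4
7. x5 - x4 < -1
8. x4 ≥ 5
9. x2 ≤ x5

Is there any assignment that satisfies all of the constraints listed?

From constraints 2 and 8: x2 ≥ x4 and x4 ≥ 5, so x2 ≥ 5. From constraints 4 and 9: x2 ≤ x5 and x5 ≤ 4, so x2 ≤ 4. But 4 < 5, so no value of x2 works.

Unsatisfiable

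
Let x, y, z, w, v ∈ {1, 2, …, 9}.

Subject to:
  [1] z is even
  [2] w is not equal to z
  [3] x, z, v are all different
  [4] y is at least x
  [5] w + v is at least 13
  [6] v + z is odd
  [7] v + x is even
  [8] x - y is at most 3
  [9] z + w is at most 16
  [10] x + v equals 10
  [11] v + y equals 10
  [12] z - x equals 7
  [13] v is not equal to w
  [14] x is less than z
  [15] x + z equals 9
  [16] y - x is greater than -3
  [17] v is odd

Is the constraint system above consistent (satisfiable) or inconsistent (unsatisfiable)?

Setting (x, y, z, w, v) = (1, 1, 8, 6, 9) satisfies everything: constraint 5: w + v = 15; constraint 8: x - y = 0, and the others follow.

Satisfiable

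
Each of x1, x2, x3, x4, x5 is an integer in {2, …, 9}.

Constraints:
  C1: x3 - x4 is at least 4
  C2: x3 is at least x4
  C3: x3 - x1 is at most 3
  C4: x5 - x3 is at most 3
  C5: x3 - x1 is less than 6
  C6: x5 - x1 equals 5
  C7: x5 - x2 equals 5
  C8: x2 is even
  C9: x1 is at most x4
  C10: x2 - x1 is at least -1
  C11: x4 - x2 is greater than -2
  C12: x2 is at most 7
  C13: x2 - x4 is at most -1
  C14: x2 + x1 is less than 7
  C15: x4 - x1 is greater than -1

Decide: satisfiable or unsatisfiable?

Unsatisfiable

Constraints 1, 3, 10, and 13 give x3 − x4 ≥ 4, x4 − x2 ≥ 1, x2 − x1 ≥ -1, x1 − x3 ≥ -3.
Adding all 4 inequalities: the left sides telescope to 0, and the right sides sum to 4 + 1 + (-1) + (-3) = 1. So 0 ≥ 1, which is false.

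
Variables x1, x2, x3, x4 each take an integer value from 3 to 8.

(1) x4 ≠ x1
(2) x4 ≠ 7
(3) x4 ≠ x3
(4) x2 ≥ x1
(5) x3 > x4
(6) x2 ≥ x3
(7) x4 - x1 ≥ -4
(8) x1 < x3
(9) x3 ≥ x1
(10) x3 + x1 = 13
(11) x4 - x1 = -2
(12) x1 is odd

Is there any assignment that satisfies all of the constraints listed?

Try x1 = 5, x2 = 8, x3 = 8, x4 = 3.
Check constraint 7: x4 - x1 = -2; constraint 10: x3 + x1 = 13; constraint 11: x4 - x1 = -2. The remaining constraints are straightforward to verify.

Satisfiable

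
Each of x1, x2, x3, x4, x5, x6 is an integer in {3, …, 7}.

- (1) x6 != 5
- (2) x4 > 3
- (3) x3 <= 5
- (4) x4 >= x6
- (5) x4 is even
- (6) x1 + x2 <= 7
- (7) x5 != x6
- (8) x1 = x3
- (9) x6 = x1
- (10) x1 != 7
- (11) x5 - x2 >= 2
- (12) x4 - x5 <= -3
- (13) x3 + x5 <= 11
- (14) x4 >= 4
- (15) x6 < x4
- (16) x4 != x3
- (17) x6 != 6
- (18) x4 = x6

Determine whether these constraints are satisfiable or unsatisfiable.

Unsatisfiable

From constraints 8, 9, and 18, x4 = x6 = x1 = x3, so x4 = x3. But constraint 16 says x4 ≠ x3. Contradiction.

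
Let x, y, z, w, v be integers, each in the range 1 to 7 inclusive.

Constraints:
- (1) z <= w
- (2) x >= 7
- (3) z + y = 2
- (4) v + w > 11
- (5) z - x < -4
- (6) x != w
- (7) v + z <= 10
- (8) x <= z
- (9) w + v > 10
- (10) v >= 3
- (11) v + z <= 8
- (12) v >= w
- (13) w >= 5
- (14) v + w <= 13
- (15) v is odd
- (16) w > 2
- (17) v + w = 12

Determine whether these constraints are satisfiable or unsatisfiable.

From constraints 12 and 13: v ≥ w ≥ 5. From constraints 2 and 8: z ≥ x ≥ 7. Hence v + z ≥ 12. But constraint 7 requires v + z ≤ 10, and 10 < 12. Contradiction.

Unsatisfiable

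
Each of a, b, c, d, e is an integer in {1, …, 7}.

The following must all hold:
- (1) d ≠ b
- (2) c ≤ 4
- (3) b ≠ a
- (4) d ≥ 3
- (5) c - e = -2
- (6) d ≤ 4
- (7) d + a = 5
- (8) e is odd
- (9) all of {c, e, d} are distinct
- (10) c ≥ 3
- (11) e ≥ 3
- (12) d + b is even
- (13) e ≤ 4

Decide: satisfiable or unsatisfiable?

Constraints 2, 4, 6, 10, 11, and 13 confine each of c, e, d to the 2 values {3, 4}.
Constraint 9 requires all 3 of them to be distinct, but only 2 values are available — impossible by the pigeonhole principle.

Unsatisfiable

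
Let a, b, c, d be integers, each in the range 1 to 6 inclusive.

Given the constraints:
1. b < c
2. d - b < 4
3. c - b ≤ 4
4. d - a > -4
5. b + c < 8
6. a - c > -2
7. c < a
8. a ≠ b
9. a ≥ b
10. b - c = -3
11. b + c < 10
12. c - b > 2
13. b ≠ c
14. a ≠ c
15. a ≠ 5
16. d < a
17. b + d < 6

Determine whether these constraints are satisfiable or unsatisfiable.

Take a = 6, b = 2, c = 5, d = 3. Then constraint 2: d - b = 1; constraint 3: c - b = 3, and every other listed constraint is also met.

Satisfiable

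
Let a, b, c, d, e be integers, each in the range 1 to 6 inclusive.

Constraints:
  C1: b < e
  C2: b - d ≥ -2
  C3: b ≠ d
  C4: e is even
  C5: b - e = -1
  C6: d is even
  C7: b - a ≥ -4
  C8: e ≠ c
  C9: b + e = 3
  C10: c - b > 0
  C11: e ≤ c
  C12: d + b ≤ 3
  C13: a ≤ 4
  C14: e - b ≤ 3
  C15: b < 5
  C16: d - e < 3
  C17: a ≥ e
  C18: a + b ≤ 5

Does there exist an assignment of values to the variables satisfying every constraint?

Try a = 4, b = 1, c = 4, d = 2, e = 2.
Check constraint 2: b - d = -1; constraint 5: b - e = -1. The remaining constraints are straightforward to verify.

Satisfiable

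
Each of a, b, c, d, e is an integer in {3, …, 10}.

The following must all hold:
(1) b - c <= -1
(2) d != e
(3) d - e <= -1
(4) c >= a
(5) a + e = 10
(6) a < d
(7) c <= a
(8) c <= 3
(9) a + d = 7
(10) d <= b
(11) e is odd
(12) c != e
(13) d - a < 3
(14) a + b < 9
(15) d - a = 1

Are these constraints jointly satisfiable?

Constraints 1, 6, 7, and 10 give a < d, d ≤ b, b < c, c ≤ a. Chaining: a < d ≤ b < c ≤ a, which forces a < a — impossible.

Unsatisfiable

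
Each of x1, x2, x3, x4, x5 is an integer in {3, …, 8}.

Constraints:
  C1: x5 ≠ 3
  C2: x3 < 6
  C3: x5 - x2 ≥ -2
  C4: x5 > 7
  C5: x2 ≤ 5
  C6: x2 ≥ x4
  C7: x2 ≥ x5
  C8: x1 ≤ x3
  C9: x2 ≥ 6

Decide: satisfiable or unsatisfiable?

From constraint 4: x5 ≥ 8. From constraints 5 and 7: x5 ≤ x2 and x2 ≤ 5, so x5 ≤ 5. But 5 < 8, so no value of x5 works.

Unsatisfiable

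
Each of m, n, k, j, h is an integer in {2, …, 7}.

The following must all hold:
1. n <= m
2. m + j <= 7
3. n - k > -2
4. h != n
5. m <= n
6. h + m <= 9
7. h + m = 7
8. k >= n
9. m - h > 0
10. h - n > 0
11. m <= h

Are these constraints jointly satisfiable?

Unsatisfiable

Constraints 5, 9, and 10 give h < m, m ≤ n, n < h. Chaining: h < m ≤ n < h, which forces h < h — impossible.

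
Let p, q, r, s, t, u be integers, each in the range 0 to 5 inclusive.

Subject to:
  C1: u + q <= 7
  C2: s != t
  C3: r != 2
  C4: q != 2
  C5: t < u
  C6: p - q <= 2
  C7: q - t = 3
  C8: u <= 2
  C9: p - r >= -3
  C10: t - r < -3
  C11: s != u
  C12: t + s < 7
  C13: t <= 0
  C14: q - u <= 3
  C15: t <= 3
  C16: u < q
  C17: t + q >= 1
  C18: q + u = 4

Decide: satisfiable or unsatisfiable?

Satisfiable

Take p = 4, q = 3, r = 4, s = 4, t = 0, u = 1. Then constraint 1: u + q = 4; constraint 6: p - q = 1, and every other listed constraint is also met.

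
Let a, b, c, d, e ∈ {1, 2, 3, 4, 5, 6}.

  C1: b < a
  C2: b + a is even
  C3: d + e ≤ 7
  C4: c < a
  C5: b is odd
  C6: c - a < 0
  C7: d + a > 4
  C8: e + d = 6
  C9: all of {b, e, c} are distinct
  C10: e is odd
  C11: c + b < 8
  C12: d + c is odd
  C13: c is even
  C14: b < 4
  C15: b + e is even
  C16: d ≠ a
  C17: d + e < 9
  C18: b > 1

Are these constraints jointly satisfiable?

Try a = 5, b = 3, c = 2, d = 1, e = 5.
Check constraint 3: d + e = 6; constraint 6: c - a = -3. The remaining constraints are straightforward to verify.

Satisfiable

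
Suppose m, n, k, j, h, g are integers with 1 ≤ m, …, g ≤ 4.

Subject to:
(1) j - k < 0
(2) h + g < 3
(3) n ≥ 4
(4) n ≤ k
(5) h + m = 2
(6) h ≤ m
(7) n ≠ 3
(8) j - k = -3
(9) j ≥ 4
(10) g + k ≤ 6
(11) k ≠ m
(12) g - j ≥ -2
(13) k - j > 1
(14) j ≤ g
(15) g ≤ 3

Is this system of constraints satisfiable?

From constraints 9 and 14: g ≥ j ≥ 4. From constraints 3 and 4: k ≥ n ≥ 4. Hence g + k ≥ 8. But constraint 10 requires g + k ≤ 6, and 6 < 8. Contradiction.

Unsatisfiable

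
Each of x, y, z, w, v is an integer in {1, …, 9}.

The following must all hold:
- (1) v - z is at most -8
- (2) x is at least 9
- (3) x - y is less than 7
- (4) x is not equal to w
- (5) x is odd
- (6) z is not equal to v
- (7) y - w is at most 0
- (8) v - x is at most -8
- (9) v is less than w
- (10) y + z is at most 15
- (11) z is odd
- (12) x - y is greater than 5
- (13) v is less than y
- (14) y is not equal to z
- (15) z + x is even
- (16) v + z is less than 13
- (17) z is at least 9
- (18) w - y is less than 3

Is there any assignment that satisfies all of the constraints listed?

Satisfiable

The assignment x = 9, y = 3, z = 9, w = 5, v = 1 works:
  constraint 1 holds since v - z = -8.
  constraint 3 holds since x - y = 6.
The rest check out directly.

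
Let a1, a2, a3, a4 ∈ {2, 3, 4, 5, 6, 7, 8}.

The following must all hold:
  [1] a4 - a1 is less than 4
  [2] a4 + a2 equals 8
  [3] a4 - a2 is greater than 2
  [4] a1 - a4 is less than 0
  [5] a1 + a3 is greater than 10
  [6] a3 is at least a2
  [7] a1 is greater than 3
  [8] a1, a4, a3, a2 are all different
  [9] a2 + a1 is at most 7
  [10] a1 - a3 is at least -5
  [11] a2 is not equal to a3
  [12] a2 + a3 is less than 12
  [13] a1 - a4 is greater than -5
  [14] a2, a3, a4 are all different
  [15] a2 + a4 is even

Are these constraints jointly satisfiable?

Satisfiable

Take a1 = 4, a2 = 2, a3 = 7, a4 = 6. Then constraint 1: a4 - a1 = 2; constraint 2: a4 + a2 = 8; constraint 3: a4 - a2 = 4, and every other listed constraint is also met.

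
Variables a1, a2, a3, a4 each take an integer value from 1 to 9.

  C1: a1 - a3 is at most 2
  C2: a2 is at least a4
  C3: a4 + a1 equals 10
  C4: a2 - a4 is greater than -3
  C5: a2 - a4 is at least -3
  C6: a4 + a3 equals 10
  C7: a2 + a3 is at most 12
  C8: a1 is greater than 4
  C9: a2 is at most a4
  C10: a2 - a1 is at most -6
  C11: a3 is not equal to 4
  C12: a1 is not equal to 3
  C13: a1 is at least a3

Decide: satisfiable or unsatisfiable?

Try a1 = 9, a2 = 1, a3 = 9, a4 = 1.
Check constraint 1: a1 - a3 = 0; constraint 3: a4 + a1 = 10. The remaining constraints are straightforward to verify.

Satisfiable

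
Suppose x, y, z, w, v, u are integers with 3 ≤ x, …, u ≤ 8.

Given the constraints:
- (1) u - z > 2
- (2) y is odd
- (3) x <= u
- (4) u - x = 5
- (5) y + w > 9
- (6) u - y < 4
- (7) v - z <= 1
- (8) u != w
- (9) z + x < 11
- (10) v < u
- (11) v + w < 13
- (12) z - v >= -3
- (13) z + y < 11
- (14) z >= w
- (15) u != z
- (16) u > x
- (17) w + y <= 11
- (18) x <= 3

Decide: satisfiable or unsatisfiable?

Setting (x, y, z, w, v, u) = (3, 5, 5, 5, 6, 8) satisfies everything: constraint 1: u - z = 3; constraint 4: u - x = 5, and the others follow.

Satisfiable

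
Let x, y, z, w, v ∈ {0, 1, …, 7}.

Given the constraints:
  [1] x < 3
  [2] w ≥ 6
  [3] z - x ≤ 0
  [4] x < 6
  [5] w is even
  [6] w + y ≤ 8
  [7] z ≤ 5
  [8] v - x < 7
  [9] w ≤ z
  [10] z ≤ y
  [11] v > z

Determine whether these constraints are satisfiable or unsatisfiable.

From constraints 2 and 9: z ≥ w and w ≥ 6, so z ≥ 6. From constraint 7: z ≤ 5. But 5 < 6, so no value of z works.

Unsatisfiable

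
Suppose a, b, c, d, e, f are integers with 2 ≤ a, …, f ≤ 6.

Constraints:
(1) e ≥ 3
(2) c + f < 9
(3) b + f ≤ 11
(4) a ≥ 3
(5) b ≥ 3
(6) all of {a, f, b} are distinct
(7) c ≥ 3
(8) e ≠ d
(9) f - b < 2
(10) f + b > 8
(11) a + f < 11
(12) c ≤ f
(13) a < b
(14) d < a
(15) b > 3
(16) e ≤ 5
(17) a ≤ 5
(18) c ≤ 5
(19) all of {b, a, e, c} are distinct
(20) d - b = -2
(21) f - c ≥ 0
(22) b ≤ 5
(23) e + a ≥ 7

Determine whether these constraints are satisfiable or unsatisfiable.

Constraints 1, 4, 5, 7, 16, 17, 18, and 22 confine each of b, a, e, c to the 3 values {3, …, 5}.
Constraint 19 requires all 4 of them to be distinct, but only 3 values are available — impossible by the pigeonhole principle.

Unsatisfiable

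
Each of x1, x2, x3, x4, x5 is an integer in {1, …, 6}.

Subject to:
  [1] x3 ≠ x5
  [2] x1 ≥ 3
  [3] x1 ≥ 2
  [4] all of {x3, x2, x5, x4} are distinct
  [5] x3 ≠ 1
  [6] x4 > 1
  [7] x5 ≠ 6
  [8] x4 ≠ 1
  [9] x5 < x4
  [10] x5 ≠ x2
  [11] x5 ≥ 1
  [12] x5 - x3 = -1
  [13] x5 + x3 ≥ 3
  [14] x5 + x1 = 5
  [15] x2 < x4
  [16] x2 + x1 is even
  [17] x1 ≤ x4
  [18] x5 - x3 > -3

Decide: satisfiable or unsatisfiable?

Satisfiable

Take x1 = 3, x2 = 1, x3 = 3, x4 = 5, x5 = 2. Then constraint 12: x5 - x3 = -1; constraint 13: x5 + x3 = 5, and every other listed constraint is also met.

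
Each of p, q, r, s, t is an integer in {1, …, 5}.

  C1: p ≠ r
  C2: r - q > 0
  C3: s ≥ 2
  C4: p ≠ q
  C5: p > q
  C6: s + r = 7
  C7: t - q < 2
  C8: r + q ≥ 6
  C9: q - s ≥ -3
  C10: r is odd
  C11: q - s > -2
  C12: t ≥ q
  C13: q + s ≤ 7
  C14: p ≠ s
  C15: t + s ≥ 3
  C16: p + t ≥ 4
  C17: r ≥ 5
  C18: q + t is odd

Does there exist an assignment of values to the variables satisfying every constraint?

Setting (p, q, r, s, t) = (3, 2, 5, 2, 3) satisfies everything: constraint 2: r - q = 3; constraint 6: s + r = 7, and the others follow.

Satisfiable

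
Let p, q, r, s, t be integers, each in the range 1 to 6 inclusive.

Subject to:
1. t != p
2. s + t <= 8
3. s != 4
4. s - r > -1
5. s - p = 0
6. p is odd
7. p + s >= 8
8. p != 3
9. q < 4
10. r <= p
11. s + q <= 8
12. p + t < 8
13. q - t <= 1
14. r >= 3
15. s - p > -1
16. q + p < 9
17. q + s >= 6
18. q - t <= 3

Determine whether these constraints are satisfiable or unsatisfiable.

Setting (p, q, r, s, t) = (5, 2, 3, 5, 1) satisfies everything: constraint 2: s + t = 6; constraint 4: s - r = 2; constraint 5: s - p = 0, and the others follow.

Satisfiable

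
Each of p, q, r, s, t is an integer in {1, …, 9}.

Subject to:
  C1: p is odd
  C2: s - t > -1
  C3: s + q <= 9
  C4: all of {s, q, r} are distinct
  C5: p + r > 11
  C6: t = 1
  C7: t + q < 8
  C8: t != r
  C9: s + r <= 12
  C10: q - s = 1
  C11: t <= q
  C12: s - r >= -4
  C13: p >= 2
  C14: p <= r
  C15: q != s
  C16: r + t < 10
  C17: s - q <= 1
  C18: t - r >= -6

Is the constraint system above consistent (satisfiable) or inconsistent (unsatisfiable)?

The assignment p = 7, q = 4, r = 7, s = 3, t = 1 works:
  constraint 2 holds since s - t = 2.
  constraint 3 holds since s + q = 7.
  constraint 5 holds since p + r = 14.
The rest check out directly.

Satisfiable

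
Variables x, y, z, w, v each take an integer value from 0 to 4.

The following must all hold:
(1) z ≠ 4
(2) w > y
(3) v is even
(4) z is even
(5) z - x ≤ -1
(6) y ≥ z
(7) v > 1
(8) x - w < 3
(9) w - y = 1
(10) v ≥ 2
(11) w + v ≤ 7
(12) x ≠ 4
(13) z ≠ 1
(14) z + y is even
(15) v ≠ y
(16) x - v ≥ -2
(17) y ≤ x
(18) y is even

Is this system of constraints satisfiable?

One satisfying assignment is x = 3, y = 2, z = 2, w = 3, v = 4.
For the less obvious constraints — constraint 5: z - x = -1; constraint 8: x - w = 0; constraint 9: w - y = 1 — and the others hold by inspection.

Satisfiable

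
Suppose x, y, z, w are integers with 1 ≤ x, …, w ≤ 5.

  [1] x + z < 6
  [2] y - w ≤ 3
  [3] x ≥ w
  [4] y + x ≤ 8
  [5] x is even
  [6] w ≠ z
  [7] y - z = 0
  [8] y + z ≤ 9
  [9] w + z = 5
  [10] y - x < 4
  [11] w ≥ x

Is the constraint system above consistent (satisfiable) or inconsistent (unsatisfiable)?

Setting (x, y, z, w) = (2, 3, 3, 2) satisfies everything: constraint 1: x + z = 5; constraint 2: y - w = 1; constraint 4: y + x = 5, and the others follow.

Satisfiable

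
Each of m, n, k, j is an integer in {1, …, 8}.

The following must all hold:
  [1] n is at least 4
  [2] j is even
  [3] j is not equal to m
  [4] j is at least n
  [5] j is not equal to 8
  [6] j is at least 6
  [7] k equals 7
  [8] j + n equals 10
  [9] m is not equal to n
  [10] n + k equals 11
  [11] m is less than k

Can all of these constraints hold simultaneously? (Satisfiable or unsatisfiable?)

Satisfiable

Try m = 1, n = 4, k = 7, j = 6.
Check constraint 8: j + n = 10; constraint 10: n + k = 11. The remaining constraints are straightforward to verify.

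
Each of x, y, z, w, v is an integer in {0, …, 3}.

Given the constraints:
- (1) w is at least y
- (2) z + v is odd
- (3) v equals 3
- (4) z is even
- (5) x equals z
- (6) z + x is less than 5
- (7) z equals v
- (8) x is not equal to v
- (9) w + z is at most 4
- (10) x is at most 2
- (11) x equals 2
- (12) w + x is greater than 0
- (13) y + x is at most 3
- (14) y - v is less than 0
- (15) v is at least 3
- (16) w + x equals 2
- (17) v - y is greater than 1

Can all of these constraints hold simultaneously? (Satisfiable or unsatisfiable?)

Unsatisfiable

Constraint 11 fixes x = 2 and constraint 3 fixes v = 3. Constraints 5 and 7 give x = z = v, so x = v. But 2 ≠ 3 — contradiction.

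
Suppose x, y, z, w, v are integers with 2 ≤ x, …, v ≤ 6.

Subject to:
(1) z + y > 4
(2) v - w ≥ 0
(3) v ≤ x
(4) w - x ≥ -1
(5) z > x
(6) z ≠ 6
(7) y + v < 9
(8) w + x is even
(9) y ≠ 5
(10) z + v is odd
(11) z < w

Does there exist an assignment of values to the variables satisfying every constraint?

Constraints 2, 3, 5, and 11 give w ≤ v, v ≤ x, x < z, z < w. Chaining: w ≤ v ≤ x < z < w, which forces w < w — impossible.

Unsatisfiable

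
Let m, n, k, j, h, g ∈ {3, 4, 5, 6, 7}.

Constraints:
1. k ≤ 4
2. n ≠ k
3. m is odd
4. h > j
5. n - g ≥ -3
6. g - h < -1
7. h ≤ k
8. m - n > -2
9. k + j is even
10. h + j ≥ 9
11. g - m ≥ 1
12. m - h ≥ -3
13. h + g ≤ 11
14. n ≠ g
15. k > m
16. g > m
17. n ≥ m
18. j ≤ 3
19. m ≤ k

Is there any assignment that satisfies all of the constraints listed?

From constraints 1 and 7: h ≤ k ≤ 4. From constraint 18: j ≤ 3. Hence h + j ≤ 7. But constraint 10 requires h + j ≥ 9, and 9 > 7. Contradiction.

Unsatisfiable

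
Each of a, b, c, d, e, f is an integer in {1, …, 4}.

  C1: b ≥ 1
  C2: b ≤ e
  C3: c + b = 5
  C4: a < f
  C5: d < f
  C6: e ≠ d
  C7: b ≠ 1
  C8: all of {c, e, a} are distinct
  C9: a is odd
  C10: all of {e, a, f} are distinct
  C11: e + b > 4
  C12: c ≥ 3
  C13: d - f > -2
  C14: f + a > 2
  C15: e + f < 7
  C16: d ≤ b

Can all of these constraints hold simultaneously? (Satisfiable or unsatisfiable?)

Satisfiable

Try a = 1, b = 2, c = 3, d = 1, e = 4, f = 2.
Check constraint 3: c + b = 5; constraint 11: e + b = 6; constraint 13: d - f = -1. The remaining constraints are straightforward to verify.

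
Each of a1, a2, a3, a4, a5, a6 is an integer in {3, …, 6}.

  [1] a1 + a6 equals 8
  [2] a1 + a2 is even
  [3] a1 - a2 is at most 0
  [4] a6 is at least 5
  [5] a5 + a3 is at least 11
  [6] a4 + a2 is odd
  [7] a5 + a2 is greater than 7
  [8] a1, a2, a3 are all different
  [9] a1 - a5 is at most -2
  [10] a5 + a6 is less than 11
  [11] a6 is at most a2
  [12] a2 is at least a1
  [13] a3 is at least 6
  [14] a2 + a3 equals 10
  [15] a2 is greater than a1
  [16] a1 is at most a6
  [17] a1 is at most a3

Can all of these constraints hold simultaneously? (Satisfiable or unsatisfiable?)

From constraints 4 and 11: a2 ≥ a6 ≥ 5. From constraint 13: a3 ≥ 6. Hence a2 + a3 ≥ 11. But constraint 14 requires a2 + a3 = 10, and 10 < 11. Contradiction.

Unsatisfiable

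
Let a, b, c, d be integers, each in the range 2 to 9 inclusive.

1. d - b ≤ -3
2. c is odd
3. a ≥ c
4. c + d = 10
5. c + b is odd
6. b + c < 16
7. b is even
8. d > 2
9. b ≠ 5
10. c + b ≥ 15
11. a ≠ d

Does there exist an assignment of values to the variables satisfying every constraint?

Satisfiable

One satisfying assignment is a = 8, b = 8, c = 7, d = 3.
For the less obvious constraints — constraint 1: d - b = -5; constraint 4: c + d = 10 — and the others hold by inspection.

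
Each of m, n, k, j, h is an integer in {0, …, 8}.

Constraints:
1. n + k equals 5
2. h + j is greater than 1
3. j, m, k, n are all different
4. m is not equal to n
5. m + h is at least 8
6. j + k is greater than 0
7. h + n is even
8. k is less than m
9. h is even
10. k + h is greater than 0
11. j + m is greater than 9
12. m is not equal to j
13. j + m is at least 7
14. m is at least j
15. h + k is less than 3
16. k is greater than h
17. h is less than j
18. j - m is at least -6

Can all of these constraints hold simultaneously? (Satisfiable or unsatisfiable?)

Take m = 8, n = 4, k = 1, j = 2, h = 0. Then constraint 1: n + k = 5; constraint 2: h + j = 2; constraint 5: m + h = 8, and every other listed constraint is also met.

Satisfiable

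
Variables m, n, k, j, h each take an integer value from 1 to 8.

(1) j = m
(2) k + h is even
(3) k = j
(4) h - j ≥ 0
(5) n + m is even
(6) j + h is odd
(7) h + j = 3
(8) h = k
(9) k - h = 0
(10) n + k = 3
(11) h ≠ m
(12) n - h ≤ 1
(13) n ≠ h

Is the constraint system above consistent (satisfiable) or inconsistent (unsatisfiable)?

From constraints 1, 3, and 8, h = k = j = m, so h = m. But constraint 11 says h ≠ m. Contradiction.

Unsatisfiable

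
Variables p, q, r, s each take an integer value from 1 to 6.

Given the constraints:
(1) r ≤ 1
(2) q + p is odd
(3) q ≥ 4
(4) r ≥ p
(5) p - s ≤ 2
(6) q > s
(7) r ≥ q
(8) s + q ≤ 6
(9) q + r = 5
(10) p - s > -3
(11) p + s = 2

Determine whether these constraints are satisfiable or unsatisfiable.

Unsatisfiable

From constraint 3: q ≥ 4. From constraints 1 and 7: q ≤ r and r ≤ 1, so q ≤ 1. But 1 < 4, so no value of q works.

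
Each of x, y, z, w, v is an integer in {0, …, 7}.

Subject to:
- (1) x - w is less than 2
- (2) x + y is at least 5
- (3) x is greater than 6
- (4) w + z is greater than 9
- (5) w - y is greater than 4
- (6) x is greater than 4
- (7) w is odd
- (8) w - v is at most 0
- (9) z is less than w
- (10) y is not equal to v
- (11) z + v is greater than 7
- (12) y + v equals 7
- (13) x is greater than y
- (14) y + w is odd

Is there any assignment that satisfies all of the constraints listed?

One satisfying assignment is x = 7, y = 0, z = 3, w = 7, v = 7.
For the less obvious constraints — constraint 1: x - w = 0; constraint 2: x + y = 7; constraint 4: w + z = 10 — and the others hold by inspection.

Satisfiable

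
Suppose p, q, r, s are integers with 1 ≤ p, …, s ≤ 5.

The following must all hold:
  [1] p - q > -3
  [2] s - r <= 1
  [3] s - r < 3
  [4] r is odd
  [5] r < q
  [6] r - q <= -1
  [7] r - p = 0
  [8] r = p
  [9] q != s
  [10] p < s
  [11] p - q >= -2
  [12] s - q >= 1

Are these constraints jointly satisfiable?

Constraints 2, 6, and 12 give s − q ≥ 1, q − r ≥ 1, r − s ≥ -1.
Adding all 3 inequalities: the left sides telescope to 0, and the right sides sum to 1 + 1 + (-1) = 1. So 0 ≥ 1, which is false.

Unsatisfiable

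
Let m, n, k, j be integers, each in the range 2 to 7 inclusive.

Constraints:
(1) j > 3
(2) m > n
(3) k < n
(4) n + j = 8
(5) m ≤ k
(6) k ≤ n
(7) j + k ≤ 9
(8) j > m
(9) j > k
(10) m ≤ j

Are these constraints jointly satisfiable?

Unsatisfiable

Constraints 2, 3, and 5 give k < n, n < m, m ≤ k. Chaining: k < n < m ≤ k, which forces k < k — impossible.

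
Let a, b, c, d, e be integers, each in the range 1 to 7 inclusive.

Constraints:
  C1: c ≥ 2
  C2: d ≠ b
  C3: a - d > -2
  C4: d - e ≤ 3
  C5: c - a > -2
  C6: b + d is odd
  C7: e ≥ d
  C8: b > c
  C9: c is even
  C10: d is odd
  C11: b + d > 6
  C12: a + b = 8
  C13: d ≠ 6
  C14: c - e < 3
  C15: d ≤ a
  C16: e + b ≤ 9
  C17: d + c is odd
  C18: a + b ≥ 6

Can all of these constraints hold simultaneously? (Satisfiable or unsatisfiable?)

The assignment a = 2, b = 6, c = 2, d = 1, e = 1 works:
  constraint 3 holds since a - d = 1.
  constraint 4 holds since d - e = 0.
  constraint 5 holds since c - a = 0.
The rest check out directly.

Satisfiable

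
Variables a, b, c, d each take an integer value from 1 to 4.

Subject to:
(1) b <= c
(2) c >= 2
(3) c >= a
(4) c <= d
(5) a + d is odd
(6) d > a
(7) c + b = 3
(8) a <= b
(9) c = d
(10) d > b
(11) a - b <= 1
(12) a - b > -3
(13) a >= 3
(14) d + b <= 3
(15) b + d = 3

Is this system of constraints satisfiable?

Unsatisfiable

From constraints 8 and 13: b ≥ a ≥ 3. From constraints 2 and 4: d ≥ c ≥ 2. Hence b + d ≥ 5. But constraint 15 requires b + d = 3, and 3 < 5. Contradiction.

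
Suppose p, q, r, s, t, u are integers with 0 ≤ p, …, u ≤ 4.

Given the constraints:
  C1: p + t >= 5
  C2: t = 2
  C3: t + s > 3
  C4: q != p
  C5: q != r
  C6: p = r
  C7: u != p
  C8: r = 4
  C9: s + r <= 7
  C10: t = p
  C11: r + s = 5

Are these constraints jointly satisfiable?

Constraint 2 fixes t = 2 and constraint 8 fixes r = 4. Constraints 6 and 10 give t = p = r, so t = r. But 2 ≠ 4 — contradiction.

Unsatisfiable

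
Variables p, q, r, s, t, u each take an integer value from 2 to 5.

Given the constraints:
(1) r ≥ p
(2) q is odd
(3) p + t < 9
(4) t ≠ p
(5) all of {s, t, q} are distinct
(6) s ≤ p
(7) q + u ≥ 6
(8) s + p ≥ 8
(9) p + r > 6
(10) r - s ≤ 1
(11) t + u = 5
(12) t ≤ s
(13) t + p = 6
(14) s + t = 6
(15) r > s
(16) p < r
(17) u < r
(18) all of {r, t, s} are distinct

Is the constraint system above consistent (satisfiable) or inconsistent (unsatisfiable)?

Try p = 4, q = 3, r = 5, s = 4, t = 2, u = 3.
Check constraint 3: p + t = 6; constraint 7: q + u = 6. The remaining constraints are straightforward to verify.

Satisfiable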